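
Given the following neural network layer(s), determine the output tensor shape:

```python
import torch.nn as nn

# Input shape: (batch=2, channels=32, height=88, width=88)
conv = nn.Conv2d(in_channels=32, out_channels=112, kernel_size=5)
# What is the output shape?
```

Input: (2, 32, 88, 88) -> Output: (2, 112, 84, 84)

Answer: (2, 112, 84, 84)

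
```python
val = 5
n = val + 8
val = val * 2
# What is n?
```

Trace:
`val = 5` → val = 5
`n = val + 8` → n = 13
`val = val * 2` → val = 10
So n = 13

Answer: 13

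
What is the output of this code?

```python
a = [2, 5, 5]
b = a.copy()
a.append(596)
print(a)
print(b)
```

Key concept: list.copy() creates independent copy.
Step by step:
`a = [2, 5, 5]` → a = [2, 5, 5]
`b = a.copy()` → b = [2, 5, 5]
`a.append(596)` → a = [2, 5, 5, 596]
`print(a)` → prints [2, 5, 5, 596]
`print(b)` → prints [2, 5, 5]

Answer:
[2, 5, 5, 596]
[2, 5, 5]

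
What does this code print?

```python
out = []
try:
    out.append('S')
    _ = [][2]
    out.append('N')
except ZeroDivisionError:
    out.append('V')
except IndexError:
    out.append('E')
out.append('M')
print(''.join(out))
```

Execution trace: 'S' (try body) → 'E' (except IndexError) → 'M' (after the try/except). Output: SEM

Answer: SEM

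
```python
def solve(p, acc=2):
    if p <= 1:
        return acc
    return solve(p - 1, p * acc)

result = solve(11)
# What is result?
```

Accumulator trace (n, acc): (11, 2) -> (10, 22) -> (9, 220) -> (8, 1980) -> (7, 15840) -> (6, 110880) -> (5, 665280) -> (4, 3326400) -> (3, 13305600) -> (2, 39916800) -> (1, 79833600) -> return 79833600

Answer: 79833600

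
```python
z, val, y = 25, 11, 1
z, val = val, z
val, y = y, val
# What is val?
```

Trace:
`z, val, y = 25, 11, 1` → z = 25; val = 11; y = 1
`z, val = val, z` → z = 11; val = 25
`val, y = y, val` → val = 1; y = 25
So val = 1

Answer: 1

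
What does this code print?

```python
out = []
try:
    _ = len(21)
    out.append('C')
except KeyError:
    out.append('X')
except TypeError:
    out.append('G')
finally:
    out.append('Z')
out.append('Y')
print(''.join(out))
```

Execution trace: 'G' (except TypeError) → 'Z' (finally) → 'Y' (after the try/except). Output: GZY

Answer: GZY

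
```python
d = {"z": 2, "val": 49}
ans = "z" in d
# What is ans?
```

Trace:
`d = {"z": 2, "val": 49}` → d = {'z': 2, 'val': 49}
`ans = "z" in d` → ans = True
So ans = True

Answer: True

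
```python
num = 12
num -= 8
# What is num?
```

Trace:
`num = 12` → num = 12
`num -= 8` → num = 4
So num = 4

Answer: 4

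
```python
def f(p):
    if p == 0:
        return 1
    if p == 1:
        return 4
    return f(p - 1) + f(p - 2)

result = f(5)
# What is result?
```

Build up from base cases: f(0)=1, f(1)=4, f(2)=5, f(3)=9, f(4)=14, f(5)=23

Answer: 23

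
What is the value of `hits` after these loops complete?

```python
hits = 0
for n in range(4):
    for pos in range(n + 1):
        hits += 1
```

Triangle: 1 + 2 + ... + 4
`hits` takes the values: 0 → 1 → 2 → 3 → 4 → 5 → 6 → 7 → 8 → 9 → 10

Answer: 10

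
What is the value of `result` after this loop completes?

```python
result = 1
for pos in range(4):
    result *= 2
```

2^4 = 16
`result` takes the values: 1 → 2 → 4 → 8 → 16

Answer: 16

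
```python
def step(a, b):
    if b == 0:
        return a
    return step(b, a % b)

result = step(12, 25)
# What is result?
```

step(12, 25) -> step(25, 12) -> step(12, 1) -> step(1, 0) -> 1

Answer: 1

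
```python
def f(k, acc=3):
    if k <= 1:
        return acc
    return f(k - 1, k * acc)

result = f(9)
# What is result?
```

Accumulator trace (n, acc): (9, 3) -> (8, 27) -> (7, 216) -> (6, 1512) -> (5, 9072) -> (4, 45360) -> (3, 181440) -> (2, 544320) -> (1, 1088640) -> return 1088640

Answer: 1088640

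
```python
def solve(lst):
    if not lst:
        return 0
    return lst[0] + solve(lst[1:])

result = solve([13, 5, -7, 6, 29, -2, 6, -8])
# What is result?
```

13 + 5 + (-7) + 6 + 29 + (-2) + 6 + (-8) + 0 = 42

Answer: 42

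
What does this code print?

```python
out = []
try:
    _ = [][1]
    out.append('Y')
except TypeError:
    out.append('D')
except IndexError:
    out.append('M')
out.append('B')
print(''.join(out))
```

Execution trace: 'M' (except IndexError) → 'B' (after the try/except). Output: MB

Answer: MB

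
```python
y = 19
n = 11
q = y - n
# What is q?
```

Trace:
`y = 19` → y = 19
`n = 11` → n = 11
`q = y - n` → q = 8
So q = 8

Answer: 8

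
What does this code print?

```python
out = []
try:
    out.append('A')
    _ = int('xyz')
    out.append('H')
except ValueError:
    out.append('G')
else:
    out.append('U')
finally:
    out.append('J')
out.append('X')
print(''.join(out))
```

Execution trace: 'A' (try body) → 'G' (except ValueError) → 'J' (finally) → 'X' (after the try/except). Output: AGJX

Answer: AGJX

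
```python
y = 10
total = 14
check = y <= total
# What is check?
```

Trace:
`y = 10` → y = 10
`total = 14` → total = 14
`check = y <= total` → check = True
So check = True

Answer: True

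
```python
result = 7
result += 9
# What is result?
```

Trace:
`result = 7` → result = 7
`result += 9` → result = 16
So result = 16

Answer: 16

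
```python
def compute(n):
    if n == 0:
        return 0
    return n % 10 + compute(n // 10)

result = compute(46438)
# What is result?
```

Sum of digits of 46438: 8 + 3 + 4 + 6 + 4 = 25

Answer: 25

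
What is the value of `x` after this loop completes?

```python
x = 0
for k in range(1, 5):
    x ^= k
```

XOR of 1 to 4
`x` takes the values: 0 → 1 → 3 → 0 → 4

Answer: 4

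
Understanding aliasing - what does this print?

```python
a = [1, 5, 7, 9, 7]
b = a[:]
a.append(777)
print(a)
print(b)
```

Key concept: slice [:] creates copy.
Step by step:
`a = [1, 5, 7, 9, 7]` → a = [1, 5, 7, 9, 7]
`b = a[:]` → b = [1, 5, 7, 9, 7]
`a.append(777)` → a = [1, 5, 7, 9, 7, 777]
`print(a)` → prints [1, 5, 7, 9, 7, 777]
`print(b)` → prints [1, 5, 7, 9, 7]

Answer:
[1, 5, 7, 9, 7, 777]
[1, 5, 7, 9, 7]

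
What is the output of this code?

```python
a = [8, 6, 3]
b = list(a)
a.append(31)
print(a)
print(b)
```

Key concept: list() constructor creates copy.
Step by step:
`a = [8, 6, 3]` → a = [8, 6, 3]
`b = list(a)` → b = [8, 6, 3]
`a.append(31)` → a = [8, 6, 3, 31]
`print(a)` → prints [8, 6, 3, 31]
`print(b)` → prints [8, 6, 3]

Answer:
[8, 6, 3, 31]
[8, 6, 3]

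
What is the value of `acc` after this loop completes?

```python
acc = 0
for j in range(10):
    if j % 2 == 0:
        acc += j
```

Sum of even numbers 0 to 9
`acc` takes the values: 0 → 2 → 6 → 12 → 20

Answer: 20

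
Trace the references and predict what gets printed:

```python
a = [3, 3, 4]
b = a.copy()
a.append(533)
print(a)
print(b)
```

Key concept: list.copy() creates independent copy.
Step by step:
`a = [3, 3, 4]` → a = [3, 3, 4]
`b = a.copy()` → b = [3, 3, 4]
`a.append(533)` → a = [3, 3, 4, 533]
`print(a)` → prints [3, 3, 4, 533]
`print(b)` → prints [3, 3, 4]

Answer:
[3, 3, 4, 533]
[3, 3, 4]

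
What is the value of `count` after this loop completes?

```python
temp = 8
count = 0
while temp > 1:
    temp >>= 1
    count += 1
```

Count right shifts until 1
`count` takes the values: 0 → 1 → 2 → 3

Answer: 3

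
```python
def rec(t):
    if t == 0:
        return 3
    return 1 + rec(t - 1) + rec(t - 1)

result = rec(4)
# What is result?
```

rec(t) = 1 + 2·rec(t-1), rec(0)=3. Closed form: (3+1)·2^4 - 1 = 63.

Answer: 63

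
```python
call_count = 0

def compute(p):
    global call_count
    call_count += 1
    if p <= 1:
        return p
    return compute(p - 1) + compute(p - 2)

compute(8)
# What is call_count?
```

Calls(p) = 1 + Calls(p-1) + Calls(p-2); Calls(0)=Calls(1)=1. For p=8 this gives 67.

Answer: 67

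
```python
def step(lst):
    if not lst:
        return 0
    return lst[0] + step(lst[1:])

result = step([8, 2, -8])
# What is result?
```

8 + 2 + (-8) + 0 = 2

Answer: 2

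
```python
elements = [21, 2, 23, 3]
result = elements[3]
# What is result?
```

Trace:
`elements = [21, 2, 23, 3]` → elements = [21, 2, 23, 3]
`result = elements[3]` → result = 3
So result = 3

Answer: 3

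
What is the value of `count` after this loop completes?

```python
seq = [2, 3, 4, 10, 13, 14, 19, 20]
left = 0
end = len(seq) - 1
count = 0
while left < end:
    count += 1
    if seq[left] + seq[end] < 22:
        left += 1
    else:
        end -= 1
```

Steps to find pair summing to 22
`count` takes the values: 0 → 1 → 2 → 3 → 4 → 5 → 6 → 7

Answer: 7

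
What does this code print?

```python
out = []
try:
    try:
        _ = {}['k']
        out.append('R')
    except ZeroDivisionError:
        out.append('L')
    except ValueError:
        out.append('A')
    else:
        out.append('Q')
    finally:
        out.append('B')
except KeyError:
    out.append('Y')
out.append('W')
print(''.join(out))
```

Execution trace: 'B' (inner finally) → 'Y' (outer except KeyError) → 'W' (after the try/except). Output: BYW

Answer: BYW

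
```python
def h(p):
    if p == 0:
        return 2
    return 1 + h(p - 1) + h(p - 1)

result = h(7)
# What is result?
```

h(p) = 1 + 2·h(p-1), h(0)=2. Closed form: (2+1)·2^7 - 1 = 383.

Answer: 383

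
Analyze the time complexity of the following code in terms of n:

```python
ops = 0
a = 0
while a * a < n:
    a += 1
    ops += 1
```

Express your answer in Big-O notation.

Each loop level contributes: √n. Multiplying the contributions gives O(√n).

Answer: O(√n)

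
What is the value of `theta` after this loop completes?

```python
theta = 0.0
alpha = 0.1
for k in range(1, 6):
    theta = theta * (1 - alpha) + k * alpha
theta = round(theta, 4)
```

Moving average with lr=0.1
`theta` takes the values: 0.0 → 0.1 → 0.29 → 0.561 → 0.9049 → 1.31441 → 1.3144

Answer: 1.3144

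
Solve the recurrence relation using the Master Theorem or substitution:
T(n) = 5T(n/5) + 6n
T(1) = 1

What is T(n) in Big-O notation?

By Master Theorem: a=5, b=5, f(n)=6n. Since log_5(5) = 1 and f(n) = Θ(n^1), Case 2 applies. T(n) = O(n log n).

Answer: O(n log n)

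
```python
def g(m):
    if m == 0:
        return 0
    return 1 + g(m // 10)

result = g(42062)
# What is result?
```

Count of digits of 42062: 5

Answer: 5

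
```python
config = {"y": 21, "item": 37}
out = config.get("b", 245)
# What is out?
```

Trace:
`config = {"y": 21, "item": 37}` → config = {'y': 21, 'item': 37}
`out = config.get("b", 245)` → out = 245
So out = 245

Answer: 245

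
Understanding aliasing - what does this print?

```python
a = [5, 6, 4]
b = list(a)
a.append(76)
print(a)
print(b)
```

Key concept: list() constructor creates copy.
Step by step:
`a = [5, 6, 4]` → a = [5, 6, 4]
`b = list(a)` → b = [5, 6, 4]
`a.append(76)` → a = [5, 6, 4, 76]
`print(a)` → prints [5, 6, 4, 76]
`print(b)` → prints [5, 6, 4]

Answer:
[5, 6, 4, 76]
[5, 6, 4]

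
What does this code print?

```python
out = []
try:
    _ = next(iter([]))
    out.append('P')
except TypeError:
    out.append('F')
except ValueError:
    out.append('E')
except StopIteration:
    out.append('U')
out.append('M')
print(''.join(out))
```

Execution trace: 'U' (except StopIteration) → 'M' (after the try/except). Output: UM

Answer: UM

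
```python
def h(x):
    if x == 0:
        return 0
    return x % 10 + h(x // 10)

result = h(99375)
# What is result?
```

Sum of digits of 99375: 5 + 7 + 3 + 9 + 9 = 33

Answer: 33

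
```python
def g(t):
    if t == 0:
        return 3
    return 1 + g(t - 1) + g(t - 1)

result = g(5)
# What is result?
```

g(t) = 1 + 2·g(t-1), g(0)=3. Closed form: (3+1)·2^5 - 1 = 127.

Answer: 127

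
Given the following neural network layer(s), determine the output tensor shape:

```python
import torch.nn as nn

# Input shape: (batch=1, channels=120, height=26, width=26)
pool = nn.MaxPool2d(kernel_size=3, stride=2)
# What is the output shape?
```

Input: (1, 120, 26, 26) -> Output: (1, 120, 12, 12)

Answer: (1, 120, 12, 12)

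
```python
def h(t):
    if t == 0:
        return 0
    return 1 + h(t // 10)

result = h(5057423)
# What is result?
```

Count of digits of 5057423: 7

Answer: 7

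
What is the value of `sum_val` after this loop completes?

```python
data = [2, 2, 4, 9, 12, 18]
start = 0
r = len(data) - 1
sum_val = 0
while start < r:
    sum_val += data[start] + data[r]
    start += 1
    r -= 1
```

Sum of pairs from ends
`sum_val` takes the values: 0 → 20 → 34 → 47

Answer: 47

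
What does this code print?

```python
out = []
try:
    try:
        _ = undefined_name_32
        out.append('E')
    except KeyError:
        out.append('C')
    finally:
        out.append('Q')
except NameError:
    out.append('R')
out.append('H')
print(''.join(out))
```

Execution trace: 'Q' (finally) → 'R' (outer except NameError) → 'H' (after the try/except). Output: QRH

Answer: QRH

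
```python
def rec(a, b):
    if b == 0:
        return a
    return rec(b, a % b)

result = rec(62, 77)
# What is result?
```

rec(62, 77) -> rec(77, 62) -> rec(62, 15) -> rec(15, 2) -> rec(2, 1) -> rec(1, 0) -> 1

Answer: 1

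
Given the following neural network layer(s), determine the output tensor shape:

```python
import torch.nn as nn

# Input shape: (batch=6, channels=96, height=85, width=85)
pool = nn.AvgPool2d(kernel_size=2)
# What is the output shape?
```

Input: (6, 96, 85, 85) -> Output: (6, 96, 42, 42)

Answer: (6, 96, 42, 42)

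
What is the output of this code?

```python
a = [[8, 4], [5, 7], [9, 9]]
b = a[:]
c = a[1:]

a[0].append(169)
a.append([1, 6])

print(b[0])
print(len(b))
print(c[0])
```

Key concept: slice with nested mutation.
Step by step:
`a = [[8, 4], [5, 7], [9, 9]]` → a = [[8, 4], [5, 7], [9, 9]]
`b = a[:]` → b = [[8, 4], [5, 7], [9, 9]]
`c = a[1:]` → c = [[5, 7], [9, 9]]
`a[0].append(169)` → a = [[8, 4, 169], [5, 7], [9, 9]]; b = [[8, 4, 169], [5, 7], [9, 9]]
`a.append([1, 6])` → a = [[8, 4, 169], [5, 7], [9, 9], [1, 6]]
`print(b[0])` → prints [8, 4, 169]
`print(len(b))` → prints 3
`print(c[0])` → prints [5, 7]

Answer:
[8, 4, 169]
3
[5, 7]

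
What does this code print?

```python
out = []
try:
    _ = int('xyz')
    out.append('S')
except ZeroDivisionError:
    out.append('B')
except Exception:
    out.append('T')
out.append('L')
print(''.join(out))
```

Execution trace: 'T' (except Exception) → 'L' (after the try/except). Output: TL

Answer: TL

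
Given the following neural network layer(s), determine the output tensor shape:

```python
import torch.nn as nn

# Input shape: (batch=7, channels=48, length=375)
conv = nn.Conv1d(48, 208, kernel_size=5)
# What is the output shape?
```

Input: (7, 48, 375) -> Output: (7, 208, 371)

Answer: (7, 208, 371)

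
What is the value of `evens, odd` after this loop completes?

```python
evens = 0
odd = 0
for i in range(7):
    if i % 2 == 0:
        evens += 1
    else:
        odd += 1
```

Count evens and odds in range(7)
`evens, odd` takes the values: (0, 0) → (1, 0) → (1, 1) → (2, 1) → (2, 2) → (3, 2) → (3, 3) → (4, 3)

Answer: 4, 3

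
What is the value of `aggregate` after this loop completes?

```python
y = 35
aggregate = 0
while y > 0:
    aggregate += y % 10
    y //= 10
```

Sum digits of 35
`aggregate` takes the values: 0 → 5 → 8

Answer: 8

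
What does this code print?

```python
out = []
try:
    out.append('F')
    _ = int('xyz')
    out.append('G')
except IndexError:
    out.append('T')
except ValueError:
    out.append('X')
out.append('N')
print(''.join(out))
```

Execution trace: 'F' (try body) → 'X' (except ValueError) → 'N' (after the try/except). Output: FXN

Answer: FXN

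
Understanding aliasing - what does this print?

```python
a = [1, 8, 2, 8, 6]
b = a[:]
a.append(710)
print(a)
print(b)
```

Key concept: slice [:] creates copy.
Step by step:
`a = [1, 8, 2, 8, 6]` → a = [1, 8, 2, 8, 6]
`b = a[:]` → b = [1, 8, 2, 8, 6]
`a.append(710)` → a = [1, 8, 2, 8, 6, 710]
`print(a)` → prints [1, 8, 2, 8, 6, 710]
`print(b)` → prints [1, 8, 2, 8, 6]

Answer:
[1, 8, 2, 8, 6, 710]
[1, 8, 2, 8, 6]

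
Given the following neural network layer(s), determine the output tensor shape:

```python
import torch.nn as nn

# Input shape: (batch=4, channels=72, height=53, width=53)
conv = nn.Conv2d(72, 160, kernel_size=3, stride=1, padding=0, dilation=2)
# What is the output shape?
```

Input: (4, 72, 53, 53) -> Output: (4, 160, 49, 49)

Answer: (4, 160, 49, 49)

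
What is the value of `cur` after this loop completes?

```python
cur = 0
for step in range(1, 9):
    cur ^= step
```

XOR of 1 to 8
`cur` takes the values: 0 → 1 → 3 → 0 → 4 → 1 → 7 → 0 → 8

Answer: 8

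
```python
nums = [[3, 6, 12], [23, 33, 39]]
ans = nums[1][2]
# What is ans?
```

Trace:
`nums = [[3, 6, 12], [23, 33, 39]]` → nums = [[3, 6, 12], [23, 33, 39]]
`ans = nums[1][2]` → ans = 39
So ans = 39

Answer: 39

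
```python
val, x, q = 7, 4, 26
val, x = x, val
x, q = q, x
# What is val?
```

Trace:
`val, x, q = 7, 4, 26` → val = 7; x = 4; q = 26
`val, x = x, val` → val = 4; x = 7
`x, q = q, x` → x = 26; q = 7
So val = 4

Answer: 4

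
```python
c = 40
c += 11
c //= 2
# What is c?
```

Trace:
`c = 40` → c = 40
`c += 11` → c = 51
`c //= 2` → c = 25
So c = 25

Answer: 25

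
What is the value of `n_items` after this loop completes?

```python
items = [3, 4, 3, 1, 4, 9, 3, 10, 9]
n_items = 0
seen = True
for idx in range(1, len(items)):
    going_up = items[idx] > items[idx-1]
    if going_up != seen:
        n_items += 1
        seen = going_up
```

Count direction changes in [3, 4, 3, 1, 4, 9, 3, 10, 9]
`n_items` takes the values: 0 → 1 → 2 → 3 → 4 → 5

Answer: 5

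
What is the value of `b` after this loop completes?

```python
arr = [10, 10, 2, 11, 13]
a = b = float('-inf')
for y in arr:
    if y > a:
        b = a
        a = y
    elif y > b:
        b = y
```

Second largest (with repeats) in [10, 10, 2, 11, 13]
`b` takes the values: -inf → 10 → 11

Answer: 11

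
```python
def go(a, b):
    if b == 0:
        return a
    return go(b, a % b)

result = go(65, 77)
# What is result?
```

go(65, 77) -> go(77, 65) -> go(65, 12) -> go(12, 5) -> go(5, 2) -> go(2, 1) -> go(1, 0) -> 1

Answer: 1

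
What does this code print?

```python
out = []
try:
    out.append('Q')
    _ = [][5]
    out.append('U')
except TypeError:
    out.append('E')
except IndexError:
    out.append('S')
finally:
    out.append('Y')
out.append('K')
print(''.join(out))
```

Execution trace: 'Q' (try body) → 'S' (except IndexError) → 'Y' (finally) → 'K' (after the try/except). Output: QSYK

Answer: QSYK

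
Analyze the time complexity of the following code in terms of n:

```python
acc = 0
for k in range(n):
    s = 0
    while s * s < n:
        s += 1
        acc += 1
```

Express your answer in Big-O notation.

Each loop level contributes: n × √n. Multiplying the contributions gives O(n√n).

Answer: O(n√n)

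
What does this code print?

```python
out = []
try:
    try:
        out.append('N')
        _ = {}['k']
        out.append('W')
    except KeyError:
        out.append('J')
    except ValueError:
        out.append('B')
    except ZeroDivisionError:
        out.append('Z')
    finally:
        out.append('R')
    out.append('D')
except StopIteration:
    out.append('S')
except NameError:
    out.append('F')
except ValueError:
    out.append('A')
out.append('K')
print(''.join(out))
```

Execution trace: 'N' (inner try body) → 'J' (inner except KeyError) → 'R' (inner finally) → 'D' (try body, no exception) → 'K' (after the try/except). Output: NJRDK

Answer: NJRDK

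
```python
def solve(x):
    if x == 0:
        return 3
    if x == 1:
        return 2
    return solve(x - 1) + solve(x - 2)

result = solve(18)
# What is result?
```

Build up from base cases: solve(0)=3, solve(1)=2, solve(2)=5, solve(3)=7, solve(4)=12, solve(5)=19, solve(6)=31, ..., solve(18)=9959

Answer: 9959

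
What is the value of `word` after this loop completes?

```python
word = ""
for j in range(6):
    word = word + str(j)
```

Concatenate digits 0 to 5
`word` takes the values: "" → "0" → "01" → "012" → "0123" → "01234" → "012345"

Answer: "012345"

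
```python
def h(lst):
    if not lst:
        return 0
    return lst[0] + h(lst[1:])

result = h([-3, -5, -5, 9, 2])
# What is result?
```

(-3) + (-5) + (-5) + 9 + 2 + 0 = -2

Answer: -2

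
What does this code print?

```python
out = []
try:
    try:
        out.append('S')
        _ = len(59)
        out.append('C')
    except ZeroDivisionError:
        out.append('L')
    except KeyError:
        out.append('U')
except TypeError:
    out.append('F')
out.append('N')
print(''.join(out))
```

Execution trace: 'S' (try body) → 'F' (outer except TypeError) → 'N' (after the try/except). Output: SFN

Answer: SFN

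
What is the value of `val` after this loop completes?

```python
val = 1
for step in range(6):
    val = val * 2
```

Multiply by 2, 6 times: 1 * 2^6 = 64
`val` takes the values: 1 → 2 → 4 → 8 → 16 → 32 → 64

Answer: 64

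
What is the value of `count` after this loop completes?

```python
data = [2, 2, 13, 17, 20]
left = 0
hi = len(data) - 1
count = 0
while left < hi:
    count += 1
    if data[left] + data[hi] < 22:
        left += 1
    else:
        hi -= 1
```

Steps to find pair summing to 22
`count` takes the values: 0 → 1 → 2 → 3 → 4

Answer: 4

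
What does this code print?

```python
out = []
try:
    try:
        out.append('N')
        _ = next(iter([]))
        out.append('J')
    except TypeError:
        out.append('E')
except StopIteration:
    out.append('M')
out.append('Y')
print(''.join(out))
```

Execution trace: 'N' (inner try body) → 'M' (outer except StopIteration) → 'Y' (after the try/except). Output: NMY

Answer: NMY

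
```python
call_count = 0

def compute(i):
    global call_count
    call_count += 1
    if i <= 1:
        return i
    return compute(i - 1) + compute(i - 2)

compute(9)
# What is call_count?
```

Calls(i) = 1 + Calls(i-1) + Calls(i-2); Calls(0)=Calls(1)=1. For i=9 this gives 109.

Answer: 109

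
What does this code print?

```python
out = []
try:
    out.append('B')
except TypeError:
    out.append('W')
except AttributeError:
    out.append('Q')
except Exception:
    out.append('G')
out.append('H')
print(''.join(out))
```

Execution trace: 'B' (try body, no exception) → 'H' (after the try/except). Output: BH

Answer: BH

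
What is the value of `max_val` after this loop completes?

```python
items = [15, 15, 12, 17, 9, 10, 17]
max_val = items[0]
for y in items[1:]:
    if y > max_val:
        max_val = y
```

Maximum of [15, 15, 12, 17, 9, 10, 17]
`max_val` takes the values: 15 → 17

Answer: 17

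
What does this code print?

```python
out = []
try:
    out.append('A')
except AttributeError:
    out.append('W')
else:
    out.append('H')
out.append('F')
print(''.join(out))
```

Execution trace: 'A' (try body, no exception) → 'H' (else) → 'F' (after the try/except). Output: AHF

Answer: AHF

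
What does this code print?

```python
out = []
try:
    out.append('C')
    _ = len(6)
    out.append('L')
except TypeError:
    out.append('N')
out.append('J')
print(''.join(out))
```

Execution trace: 'C' (try body) → 'N' (except TypeError) → 'J' (after the try/except). Output: CNJ

Answer: CNJ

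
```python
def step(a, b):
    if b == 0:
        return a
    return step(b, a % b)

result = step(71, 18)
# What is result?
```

step(71, 18) -> step(18, 17) -> step(17, 1) -> step(1, 0) -> 1

Answer: 1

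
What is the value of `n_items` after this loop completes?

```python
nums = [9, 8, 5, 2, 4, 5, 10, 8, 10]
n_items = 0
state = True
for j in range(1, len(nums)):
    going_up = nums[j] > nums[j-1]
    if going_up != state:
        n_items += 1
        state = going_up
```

Count direction changes in [9, 8, 5, 2, 4, 5, 10, 8, 10]
`n_items` takes the values: 0 → 1 → 2 → 3 → 4

Answer: 4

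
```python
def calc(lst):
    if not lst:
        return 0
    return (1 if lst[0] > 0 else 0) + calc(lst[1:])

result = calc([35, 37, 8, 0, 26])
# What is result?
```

Count of positive elements in [35, 37, 8, 0, 26] = 4

Answer: 4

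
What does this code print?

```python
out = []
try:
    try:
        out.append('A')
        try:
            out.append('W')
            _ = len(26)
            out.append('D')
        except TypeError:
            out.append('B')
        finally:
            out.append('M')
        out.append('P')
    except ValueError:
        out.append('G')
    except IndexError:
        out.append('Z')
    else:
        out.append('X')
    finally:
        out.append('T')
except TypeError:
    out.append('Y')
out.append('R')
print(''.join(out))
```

Execution trace: 'A' (try body) → 'W' (inner try body) → 'B' (inner except TypeError) → 'M' (inner finally) → 'P' (try body, no exception) → 'X' (else) → 'T' (finally) → 'R' (after the try/except). Output: AWBMPXTR

Answer: AWBMPXTR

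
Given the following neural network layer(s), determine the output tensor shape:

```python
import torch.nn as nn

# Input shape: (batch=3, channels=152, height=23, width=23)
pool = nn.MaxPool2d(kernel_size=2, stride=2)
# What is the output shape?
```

Input: (3, 152, 23, 23) -> Output: (3, 152, 11, 11)

Answer: (3, 152, 11, 11)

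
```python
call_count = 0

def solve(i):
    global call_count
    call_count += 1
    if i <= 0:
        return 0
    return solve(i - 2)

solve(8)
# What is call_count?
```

Linear recursion stepping by 2: 5 calls from i=8 down to ≤0.

Answer: 5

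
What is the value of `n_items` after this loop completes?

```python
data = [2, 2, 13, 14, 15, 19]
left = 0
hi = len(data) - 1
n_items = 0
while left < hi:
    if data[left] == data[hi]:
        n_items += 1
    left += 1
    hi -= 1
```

Count matching pairs from ends
`n_items` takes the values: 0

Answer: 0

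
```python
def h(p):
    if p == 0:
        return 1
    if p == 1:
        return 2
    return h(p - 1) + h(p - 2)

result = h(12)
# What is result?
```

Build up from base cases: h(0)=1, h(1)=2, h(2)=3, h(3)=5, h(4)=8, h(5)=13, h(6)=21, ..., h(12)=377

Answer: 377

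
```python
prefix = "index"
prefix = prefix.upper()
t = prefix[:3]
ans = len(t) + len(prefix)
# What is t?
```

Trace:
`prefix = "index"` → prefix = 'index'
`prefix = prefix.upper()` → prefix = 'INDEX'
`t = prefix[:3]` → t = 'IND'
`ans = len(t) + len(prefix)` → ans = 8
So t = 'IND'

Answer: 'IND'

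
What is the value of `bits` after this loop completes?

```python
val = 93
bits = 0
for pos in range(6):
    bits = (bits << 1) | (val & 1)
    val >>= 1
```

Reverse lowest 6 bits of 93
`bits` takes the values: 0 → 1 → 2 → 5 → 11 → 23 → 46

Answer: 46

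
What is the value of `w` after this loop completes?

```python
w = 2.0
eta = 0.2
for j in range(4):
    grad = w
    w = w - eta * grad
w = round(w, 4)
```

Gradient descent: w = 2.0 * (1 - 0.2)^4
`w` takes the values: 2.0 → 1.6 → 1.28 → 1.024 → 0.8192

Answer: 0.8192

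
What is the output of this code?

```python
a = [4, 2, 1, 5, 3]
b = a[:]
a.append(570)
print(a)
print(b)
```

Key concept: slice [:] creates copy.
Step by step:
`a = [4, 2, 1, 5, 3]` → a = [4, 2, 1, 5, 3]
`b = a[:]` → b = [4, 2, 1, 5, 3]
`a.append(570)` → a = [4, 2, 1, 5, 3, 570]
`print(a)` → prints [4, 2, 1, 5, 3, 570]
`print(b)` → prints [4, 2, 1, 5, 3]

Answer:
[4, 2, 1, 5, 3, 570]
[4, 2, 1, 5, 3]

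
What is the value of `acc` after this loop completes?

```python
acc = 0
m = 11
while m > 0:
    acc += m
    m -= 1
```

Sum 11 down to 1
`acc` takes the values: 0 → 11 → 21 → 30 → 38 → 45 → 51 → 56 → 60 → 63 → 65 → 66

Answer: 66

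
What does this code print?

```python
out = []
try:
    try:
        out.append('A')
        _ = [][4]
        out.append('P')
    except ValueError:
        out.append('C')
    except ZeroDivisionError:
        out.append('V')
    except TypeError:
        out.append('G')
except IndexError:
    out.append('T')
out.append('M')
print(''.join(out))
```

Execution trace: 'A' (try body) → 'T' (outer except IndexError) → 'M' (after the try/except). Output: ATM

Answer: ATM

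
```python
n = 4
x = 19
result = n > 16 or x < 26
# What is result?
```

Trace:
`n = 4` → n = 4
`x = 19` → x = 19
`result = n > 16 or x < 26` → result = True
So result = True

Answer: True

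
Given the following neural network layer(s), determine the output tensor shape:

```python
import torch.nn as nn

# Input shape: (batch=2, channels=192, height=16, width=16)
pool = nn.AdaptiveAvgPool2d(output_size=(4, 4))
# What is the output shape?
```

Input: (2, 192, 16, 16) -> Output: (2, 192, 4, 4)

Answer: (2, 192, 4, 4)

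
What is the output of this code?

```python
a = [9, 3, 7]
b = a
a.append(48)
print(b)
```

Key concept: basic list aliasing.
Step by step:
`a = [9, 3, 7]` → a = [9, 3, 7]
`b = a` → b = [9, 3, 7] (same object as a)
`a.append(48)` → a = [9, 3, 7, 48] (same object as b); b = [9, 3, 7, 48] (same object as a)
`print(b)` → prints [9, 3, 7, 48]

Answer: [9, 3, 7, 48]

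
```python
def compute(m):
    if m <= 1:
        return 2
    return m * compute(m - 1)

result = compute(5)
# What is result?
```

compute(5) = 5 * 4 * 3 * 2 * 2 = 240

Answer: 240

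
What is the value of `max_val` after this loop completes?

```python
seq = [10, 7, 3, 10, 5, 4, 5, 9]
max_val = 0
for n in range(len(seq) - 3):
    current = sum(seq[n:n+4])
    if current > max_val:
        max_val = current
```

Max sum of 4-element window in [10, 7, 3, 10, 5, 4, 5, 9]
`max_val` takes the values: 0 → 30

Answer: 30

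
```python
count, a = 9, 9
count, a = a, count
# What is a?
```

Trace:
`count, a = 9, 9` → count = 9; a = 9
`count, a = a, count` → count = 9; a = 9
So a = 9

Answer: 9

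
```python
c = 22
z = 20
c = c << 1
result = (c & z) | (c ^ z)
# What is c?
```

Trace:
`c = 22` → c = 22
`z = 20` → z = 20
`c = c << 1` → c = 44
`result = (c & z) | (c ^ z)` → result = 60
So c = 44

Answer: 44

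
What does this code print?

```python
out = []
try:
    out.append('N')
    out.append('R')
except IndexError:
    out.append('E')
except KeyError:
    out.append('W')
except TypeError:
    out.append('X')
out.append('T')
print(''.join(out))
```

Execution trace: 'N' (try body) → 'R' (try body, no exception) → 'T' (after the try/except). Output: NRT

Answer: NRT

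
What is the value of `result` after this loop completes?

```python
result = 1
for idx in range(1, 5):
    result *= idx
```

4! = 24
`result` takes the values: 1 → 2 → 6 → 24

Answer: 24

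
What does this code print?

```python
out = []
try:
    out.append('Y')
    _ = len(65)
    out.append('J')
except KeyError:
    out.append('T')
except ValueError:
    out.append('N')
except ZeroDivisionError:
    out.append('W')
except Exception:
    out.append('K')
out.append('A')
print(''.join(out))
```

Execution trace: 'Y' (try body) → 'K' (except Exception) → 'A' (after the try/except). Output: YKA

Answer: YKA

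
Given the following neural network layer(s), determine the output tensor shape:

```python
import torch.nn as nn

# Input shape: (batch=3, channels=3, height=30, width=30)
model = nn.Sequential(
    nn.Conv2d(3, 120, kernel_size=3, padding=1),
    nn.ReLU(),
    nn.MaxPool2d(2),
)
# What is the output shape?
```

Input: (3, 3, 30, 30) -> after Conv2d: (3, 120, 30, 30) -> after ReLU: (3, 120, 30, 30) -> Output: (3, 120, 15, 15)

Answer: (3, 120, 15, 15)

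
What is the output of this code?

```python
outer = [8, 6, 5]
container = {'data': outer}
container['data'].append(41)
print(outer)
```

Key concept: dict holds reference to list.
Step by step:
`outer = [8, 6, 5]` → outer = [8, 6, 5]
`container = {'data': outer}` → container = {'data': [8, 6, 5]}
`container['data'].append(41)` → outer = [8, 6, 5, 41]; container = {'data': [8, 6, 5, 41]}
`print(outer)` → prints [8, 6, 5, 41]

Answer: [8, 6, 5, 41]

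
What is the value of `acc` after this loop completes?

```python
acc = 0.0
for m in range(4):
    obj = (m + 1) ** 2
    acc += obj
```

Sum of squared losses 1² + 2² + ... + 4²
`acc` takes the values: 0.0 → 1.0 → 5.0 → 14.0 → 30.0

Answer: 30.0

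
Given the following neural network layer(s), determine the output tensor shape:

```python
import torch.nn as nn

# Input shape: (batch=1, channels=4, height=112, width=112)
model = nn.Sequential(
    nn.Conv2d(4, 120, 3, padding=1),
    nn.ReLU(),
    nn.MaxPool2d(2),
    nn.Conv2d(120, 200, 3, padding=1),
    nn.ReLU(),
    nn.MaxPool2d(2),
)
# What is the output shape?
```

Input: (1, 4, 112, 112) -> after first Conv2d: (1, 120, 112, 112) -> after first MaxPool2d: (1, 120, 56, 56) -> after second Conv2d: (1, 200, 56, 56) -> Output: (1, 200, 28, 28)

Answer: (1, 200, 28, 28)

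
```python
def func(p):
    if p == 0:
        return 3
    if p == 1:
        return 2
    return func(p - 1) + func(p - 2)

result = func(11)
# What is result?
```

Build up from base cases: func(0)=3, func(1)=2, func(2)=5, func(3)=7, func(4)=12, func(5)=19, func(6)=31, ..., func(11)=343

Answer: 343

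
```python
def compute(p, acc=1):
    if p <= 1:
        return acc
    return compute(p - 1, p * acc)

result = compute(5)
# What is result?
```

Accumulator trace (n, acc): (5, 1) -> (4, 5) -> (3, 20) -> (2, 60) -> (1, 120) -> return 120

Answer: 120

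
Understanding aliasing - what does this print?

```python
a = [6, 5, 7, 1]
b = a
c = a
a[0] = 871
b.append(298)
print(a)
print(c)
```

Key concept: multiple aliases.
Step by step:
`a = [6, 5, 7, 1]` → a = [6, 5, 7, 1]
`b = a` → b = [6, 5, 7, 1] (same object as a)
`c = a` → c = [6, 5, 7, 1] (same object as a, b)
`a[0] = 871` → a = [871, 5, 7, 1] (same object as b, c); b = [871, 5, 7, 1] (same object as a, c); c = [871, 5, 7, 1] (same object as a, b)
`b.append(298)` → a = [871, 5, 7, 1, 298] (same object as b, c); b = [871, 5, 7, 1, 298] (same object as a, c); c = [871, 5, 7, 1, 298] (same object as a, b)
`print(a)` → prints [871, 5, 7, 1, 298]
`print(c)` → prints [871, 5, 7, 1, 298]

Answer:
[871, 5, 7, 1, 298]
[871, 5, 7, 1, 298]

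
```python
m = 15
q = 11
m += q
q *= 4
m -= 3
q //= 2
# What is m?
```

Trace:
`m = 15` → m = 15
`q = 11` → q = 11
`m += q` → m = 26
`q *= 4` → q = 44
`m -= 3` → m = 23
`q //= 2` → q = 22
So m = 23

Answer: 23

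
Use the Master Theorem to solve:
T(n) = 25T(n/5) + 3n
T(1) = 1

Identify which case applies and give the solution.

a=25, b=5, f(n)=3n. log_5(25) = 2. Since c=1 < 2, Case 1 applies: T(n) = Θ(n^log_b(a)) = O(n^2).

Answer: O(n^2) - Case 1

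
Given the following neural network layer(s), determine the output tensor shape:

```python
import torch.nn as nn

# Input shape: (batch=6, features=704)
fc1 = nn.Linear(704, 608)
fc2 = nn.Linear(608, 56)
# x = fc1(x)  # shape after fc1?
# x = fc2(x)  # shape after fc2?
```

Input: (6, 704) -> after fc1: (6, 608) -> Output: (6, 56)

Answer: (6, 56)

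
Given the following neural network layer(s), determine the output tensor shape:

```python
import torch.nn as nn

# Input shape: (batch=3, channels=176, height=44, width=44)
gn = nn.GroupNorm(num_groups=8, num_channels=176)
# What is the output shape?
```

Input: (3, 176, 44, 44) -> Output: (3, 176, 44, 44)

Answer: (3, 176, 44, 44)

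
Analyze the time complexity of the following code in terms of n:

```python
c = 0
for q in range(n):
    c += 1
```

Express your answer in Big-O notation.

Each loop level contributes: n. Multiplying the contributions gives O(n).

Answer: O(n)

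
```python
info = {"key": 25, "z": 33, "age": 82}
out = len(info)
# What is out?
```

Trace:
`info = {"key": 25, "z": 33, "age": 82}` → info = {'key': 25, 'z': 33, 'age': 82}
`out = len(info)` → out = 3
So out = 3

Answer: 3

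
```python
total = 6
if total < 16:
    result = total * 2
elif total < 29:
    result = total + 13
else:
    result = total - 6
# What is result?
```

Trace:
`total = 6` → total = 6
`if total < 16: ...` → total < 16 is True → result = 12
So result = 12

Answer: 12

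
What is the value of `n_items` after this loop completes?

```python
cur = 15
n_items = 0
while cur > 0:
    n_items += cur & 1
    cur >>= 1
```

Count set bits in 15 (binary: 0b1111)
`n_items` takes the values: 0 → 1 → 2 → 3 → 4

Answer: 4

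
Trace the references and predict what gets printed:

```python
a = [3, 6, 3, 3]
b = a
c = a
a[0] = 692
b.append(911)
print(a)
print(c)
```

Key concept: multiple aliases.
Step by step:
`a = [3, 6, 3, 3]` → a = [3, 6, 3, 3]
`b = a` → b = [3, 6, 3, 3] (same object as a)
`c = a` → c = [3, 6, 3, 3] (same object as a, b)
`a[0] = 692` → a = [692, 6, 3, 3] (same object as b, c); b = [692, 6, 3, 3] (same object as a, c); c = [692, 6, 3, 3] (same object as a, b)
`b.append(911)` → a = [692, 6, 3, 3, 911] (same object as b, c); b = [692, 6, 3, 3, 911] (same object as a, c); c = [692, 6, 3, 3, 911] (same object as a, b)
`print(a)` → prints [692, 6, 3, 3, 911]
`print(c)` → prints [692, 6, 3, 3, 911]

Answer:
[692, 6, 3, 3, 911]
[692, 6, 3, 3, 911]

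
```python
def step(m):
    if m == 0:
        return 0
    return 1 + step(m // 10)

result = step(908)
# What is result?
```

Count of digits of 908: 3

Answer: 3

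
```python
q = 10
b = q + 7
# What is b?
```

Trace:
`q = 10` → q = 10
`b = q + 7` → b = 17
So b = 17

Answer: 17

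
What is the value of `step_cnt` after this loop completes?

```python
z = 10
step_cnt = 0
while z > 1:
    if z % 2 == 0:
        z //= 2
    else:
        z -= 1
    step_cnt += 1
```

Steps to reduce 10 to 1
`step_cnt` takes the values: 0 → 1 → 2 → 3 → 4

Answer: 4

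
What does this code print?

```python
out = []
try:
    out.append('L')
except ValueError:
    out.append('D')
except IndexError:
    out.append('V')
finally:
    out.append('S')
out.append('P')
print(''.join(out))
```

Execution trace: 'L' (try body, no exception) → 'S' (finally) → 'P' (after the try/except). Output: LSP

Answer: LSP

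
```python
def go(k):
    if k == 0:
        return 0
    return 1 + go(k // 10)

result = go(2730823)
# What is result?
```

Count of digits of 2730823: 7

Answer: 7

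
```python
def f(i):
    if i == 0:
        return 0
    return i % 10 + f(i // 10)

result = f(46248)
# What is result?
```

Sum of digits of 46248: 8 + 4 + 2 + 6 + 4 = 24

Answer: 24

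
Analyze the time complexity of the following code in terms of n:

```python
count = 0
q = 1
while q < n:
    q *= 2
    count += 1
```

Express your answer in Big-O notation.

Each loop level contributes: log n. Multiplying the contributions gives O(log n).

Answer: O(log n)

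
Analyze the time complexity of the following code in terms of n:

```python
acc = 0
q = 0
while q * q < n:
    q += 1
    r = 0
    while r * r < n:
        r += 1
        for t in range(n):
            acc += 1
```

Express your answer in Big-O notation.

Each loop level contributes: √n × √n × n. Multiplying the contributions gives O(n^2).

Answer: O(n^2)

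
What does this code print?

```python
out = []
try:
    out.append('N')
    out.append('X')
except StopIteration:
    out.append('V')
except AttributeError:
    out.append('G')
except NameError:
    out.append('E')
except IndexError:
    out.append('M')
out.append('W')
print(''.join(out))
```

Execution trace: 'N' (try body) → 'X' (try body, no exception) → 'W' (after the try/except). Output: NXW

Answer: NXW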